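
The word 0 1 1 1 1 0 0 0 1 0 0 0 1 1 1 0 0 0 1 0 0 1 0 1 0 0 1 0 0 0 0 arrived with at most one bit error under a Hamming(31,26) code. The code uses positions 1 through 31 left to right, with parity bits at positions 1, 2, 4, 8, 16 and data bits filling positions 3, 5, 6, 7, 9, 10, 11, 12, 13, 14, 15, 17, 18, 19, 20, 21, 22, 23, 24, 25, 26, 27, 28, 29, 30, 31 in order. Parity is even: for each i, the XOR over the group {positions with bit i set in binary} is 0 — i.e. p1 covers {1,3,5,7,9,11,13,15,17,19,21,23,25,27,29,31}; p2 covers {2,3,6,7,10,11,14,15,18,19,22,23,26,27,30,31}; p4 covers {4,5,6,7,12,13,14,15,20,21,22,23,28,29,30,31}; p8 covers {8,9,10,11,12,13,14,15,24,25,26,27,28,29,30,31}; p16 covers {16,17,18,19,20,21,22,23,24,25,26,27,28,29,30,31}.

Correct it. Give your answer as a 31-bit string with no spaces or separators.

s1 (pos 1,3,5,7,9,11,13,15,17,19,21,23,25,27,29,31): 0⊕1⊕1⊕0⊕1⊕0⊕1⊕1⊕0⊕1⊕0⊕0⊕0⊕1⊕0⊕0 = 1
s2 (pos 2,3,6,7,10,11,14,15,18,19,22,23,26,27,30,31): 1⊕1⊕0⊕0⊕0⊕0⊕1⊕1⊕0⊕1⊕1⊕0⊕0⊕1⊕0⊕0 = 1
s4 (pos 4,5,6,7,12,13,14,15,20,21,22,23,28,29,30,31): 1⊕1⊕0⊕0⊕0⊕1⊕1⊕1⊕0⊕0⊕1⊕0⊕0⊕0⊕0⊕0 = 0
s8 (pos 8,9,10,11,12,13,14,15,24,25,26,27,28,29,30,31): 0⊕1⊕0⊕0⊕0⊕1⊕1⊕1⊕1⊕0⊕0⊕1⊕0⊕0⊕0⊕0 = 0
s16 (pos 16,17,18,19,20,21,22,23,24,25,26,27,28,29,30,31): 0⊕0⊕0⊕1⊕0⊕0⊕1⊕0⊕1⊕0⊕0⊕1⊕0⊕0⊕0⊕0 = 0
Syndrome s16…s1 = 00011 → error at position 3.
Flip position 3: 0111100010001110001001010010000 → 0101100010001110001001010010000

0101100010001110001001010010000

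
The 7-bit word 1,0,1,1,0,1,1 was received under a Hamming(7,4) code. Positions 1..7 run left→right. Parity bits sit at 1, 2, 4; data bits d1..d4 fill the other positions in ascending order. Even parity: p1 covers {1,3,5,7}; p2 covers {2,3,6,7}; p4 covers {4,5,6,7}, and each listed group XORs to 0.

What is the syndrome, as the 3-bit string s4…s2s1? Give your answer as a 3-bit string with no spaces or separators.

111

s1 (pos 1,3,5,7): 1⊕1⊕0⊕1 = 1
s2 (pos 2,3,6,7): 0⊕1⊕1⊕1 = 1
s4 (pos 4,5,6,7): 1⊕0⊕1⊕1 = 1
Syndrome s4…s1 = 111 → error at position 7.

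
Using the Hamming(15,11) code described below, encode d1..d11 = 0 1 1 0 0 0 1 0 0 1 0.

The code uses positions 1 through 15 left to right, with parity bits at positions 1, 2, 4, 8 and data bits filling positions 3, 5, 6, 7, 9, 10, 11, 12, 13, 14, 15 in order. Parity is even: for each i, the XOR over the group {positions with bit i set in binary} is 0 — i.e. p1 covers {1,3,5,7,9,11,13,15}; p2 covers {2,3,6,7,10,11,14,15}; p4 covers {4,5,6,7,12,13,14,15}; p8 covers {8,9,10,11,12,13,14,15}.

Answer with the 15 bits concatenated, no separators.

010111000010010

Place data at non-parity positions: p1 p2 0 p4 1 1 0 p8 0 0 1 0 0 1 0
p1 (pos 1,3,5,7,9,11,13,15): XOR of data positions = 0⊕1⊕0⊕0⊕1⊕0⊕0 = 0
p2 (pos 2,3,6,7,10,11,14,15): XOR of data positions = 0⊕1⊕0⊕0⊕1⊕1⊕0 = 1
p4 (pos 4,5,6,7,12,13,14,15): XOR of data positions = 1⊕1⊕0⊕0⊕0⊕1⊕0 = 1
p8 (pos 8,9,10,11,12,13,14,15): XOR of data positions = 0⊕0⊕1⊕0⊕0⊕1⊕0 = 0
Codeword: 010111000010010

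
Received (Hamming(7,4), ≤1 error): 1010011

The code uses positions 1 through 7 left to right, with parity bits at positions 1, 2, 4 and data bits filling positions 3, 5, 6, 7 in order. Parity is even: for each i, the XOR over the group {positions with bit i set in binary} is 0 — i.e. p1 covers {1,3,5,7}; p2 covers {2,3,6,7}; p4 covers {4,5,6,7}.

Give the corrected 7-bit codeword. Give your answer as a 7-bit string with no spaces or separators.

s1 (pos 1,3,5,7): 1⊕1⊕0⊕1 = 1
s2 (pos 2,3,6,7): 0⊕1⊕1⊕1 = 1
s4 (pos 4,5,6,7): 0⊕0⊕1⊕1 = 0
Syndrome s4…s1 = 011 → error at position 3.
Flip position 3: 1010011 → 1000011

1000011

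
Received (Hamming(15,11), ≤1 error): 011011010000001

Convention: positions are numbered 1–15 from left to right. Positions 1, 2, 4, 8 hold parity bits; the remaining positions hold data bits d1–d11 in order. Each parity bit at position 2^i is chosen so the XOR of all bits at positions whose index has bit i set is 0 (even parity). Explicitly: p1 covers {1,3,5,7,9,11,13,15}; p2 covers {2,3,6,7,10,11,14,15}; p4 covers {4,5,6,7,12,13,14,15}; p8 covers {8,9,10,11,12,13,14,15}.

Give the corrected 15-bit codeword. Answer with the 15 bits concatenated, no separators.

011001010000001

s1 (pos 1,3,5,7,9,11,13,15): 0⊕1⊕1⊕0⊕0⊕0⊕0⊕1 = 1
s2 (pos 2,3,6,7,10,11,14,15): 1⊕1⊕1⊕0⊕0⊕0⊕0⊕1 = 0
s4 (pos 4,5,6,7,12,13,14,15): 0⊕1⊕1⊕0⊕0⊕0⊕0⊕1 = 1
s8 (pos 8,9,10,11,12,13,14,15): 1⊕0⊕0⊕0⊕0⊕0⊕0⊕1 = 0
Syndrome s8…s1 = 0101 → error at position 5.
Flip position 5: 011011010000001 → 011001010000001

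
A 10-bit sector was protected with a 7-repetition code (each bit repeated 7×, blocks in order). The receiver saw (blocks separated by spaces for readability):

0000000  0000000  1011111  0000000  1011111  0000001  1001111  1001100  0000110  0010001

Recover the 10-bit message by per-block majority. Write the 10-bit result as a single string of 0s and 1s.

Block 1 (0000000): 0 ones → 0
Block 2 (0000000): 0 ones → 0
Block 3 (1011111): 6 ones → 1
Block 4 (0000000): 0 ones → 0
Block 5 (1011111): 6 ones → 1
Block 6 (0000001): 1 one → 0
Block 7 (1001111): 5 ones → 1
Block 8 (1001100): 3 ones → 0
Block 9 (0000110): 2 ones → 0
Block 10 (0010001): 2 ones → 0

0010101000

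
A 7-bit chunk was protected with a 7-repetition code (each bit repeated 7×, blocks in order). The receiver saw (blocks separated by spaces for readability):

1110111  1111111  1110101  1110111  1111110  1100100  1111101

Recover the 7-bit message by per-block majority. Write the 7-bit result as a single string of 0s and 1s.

Block 1 (1110111): 6 ones → 1
Block 2 (1111111): 7 ones → 1
Block 3 (1110101): 5 ones → 1
Block 4 (1110111): 6 ones → 1
Block 5 (1111110): 6 ones → 1
Block 6 (1100100): 3 ones → 0
Block 7 (1111101): 6 ones → 1

1111101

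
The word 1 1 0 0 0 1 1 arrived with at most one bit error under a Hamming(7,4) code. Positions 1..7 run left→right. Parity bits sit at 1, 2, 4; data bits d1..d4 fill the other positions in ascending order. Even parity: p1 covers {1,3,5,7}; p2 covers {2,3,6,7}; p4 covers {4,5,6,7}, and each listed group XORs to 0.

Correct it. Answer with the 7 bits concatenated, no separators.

1000011

s1 (pos 1,3,5,7): 1⊕0⊕0⊕1 = 0
s2 (pos 2,3,6,7): 1⊕0⊕1⊕1 = 1
s4 (pos 4,5,6,7): 0⊕0⊕1⊕1 = 0
Syndrome s4…s1 = 010 → error at position 2.
Flip position 2: 1100011 → 1000011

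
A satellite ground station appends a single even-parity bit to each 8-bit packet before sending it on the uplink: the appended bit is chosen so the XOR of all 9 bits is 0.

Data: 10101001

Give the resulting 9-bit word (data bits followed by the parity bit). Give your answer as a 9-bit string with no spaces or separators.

XOR of the 8 data bits: 1⊕0⊕1⊕0⊕1⊕0⊕0⊕1 = 0
Parity bit = 0 (so all 9 bits XOR to 0).

101010010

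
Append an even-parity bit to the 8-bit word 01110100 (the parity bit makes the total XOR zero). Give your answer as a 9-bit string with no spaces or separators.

XOR of the 8 data bits: 0⊕1⊕1⊕1⊕0⊕1⊕0⊕0 = 0
Parity bit = 0 (so all 9 bits XOR to 0).

011101000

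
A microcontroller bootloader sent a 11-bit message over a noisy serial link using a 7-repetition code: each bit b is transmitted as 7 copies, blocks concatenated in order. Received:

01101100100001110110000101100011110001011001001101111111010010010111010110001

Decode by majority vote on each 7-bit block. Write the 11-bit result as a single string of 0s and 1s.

Block 1 (0110110): 4 ones → 1
Block 2 (0100001): 2 ones → 0
Block 3 (1101100): 4 ones → 1
Block 4 (0010110): 3 ones → 0
Block 5 (0011110): 4 ones → 1
Block 6 (0010110): 3 ones → 0
Block 7 (0100110): 3 ones → 0
Block 8 (1111111): 7 ones → 1
Block 9 (0100100): 2 ones → 0
Block 10 (1011101): 5 ones → 1
Block 11 (0110001): 3 ones → 0

10101001010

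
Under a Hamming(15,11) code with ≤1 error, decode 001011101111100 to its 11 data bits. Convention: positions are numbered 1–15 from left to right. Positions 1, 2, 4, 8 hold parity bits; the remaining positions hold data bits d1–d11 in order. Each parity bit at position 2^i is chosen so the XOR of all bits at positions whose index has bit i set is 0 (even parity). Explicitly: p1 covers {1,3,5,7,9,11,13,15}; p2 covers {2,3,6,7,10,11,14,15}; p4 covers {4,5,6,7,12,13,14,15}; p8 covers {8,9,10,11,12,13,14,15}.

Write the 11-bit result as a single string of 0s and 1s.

11111111110

s1 (pos 1,3,5,7,9,11,13,15): 0⊕1⊕1⊕1⊕1⊕1⊕1⊕0 = 0
s2 (pos 2,3,6,7,10,11,14,15): 0⊕1⊕1⊕1⊕1⊕1⊕0⊕0 = 1
s4 (pos 4,5,6,7,12,13,14,15): 0⊕1⊕1⊕1⊕1⊕1⊕0⊕0 = 1
s8 (pos 8,9,10,11,12,13,14,15): 0⊕1⊕1⊕1⊕1⊕1⊕0⊕0 = 1
Syndrome s8…s1 = 1110 → error at position 14.
Flip position 14: 001011101111100 → 001011101111110
Read data bits from positions 3,5,6,7,9,10,11,12,13,14,15: 11111111110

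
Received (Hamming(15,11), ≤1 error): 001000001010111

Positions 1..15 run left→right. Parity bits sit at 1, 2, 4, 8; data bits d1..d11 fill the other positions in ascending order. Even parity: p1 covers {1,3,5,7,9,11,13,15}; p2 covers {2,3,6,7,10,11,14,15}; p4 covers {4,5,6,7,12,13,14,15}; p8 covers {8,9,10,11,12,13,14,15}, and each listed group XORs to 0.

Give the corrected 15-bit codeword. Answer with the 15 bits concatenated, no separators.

s1 (pos 1,3,5,7,9,11,13,15): 0⊕1⊕0⊕0⊕1⊕1⊕1⊕1 = 1
s2 (pos 2,3,6,7,10,11,14,15): 0⊕1⊕0⊕0⊕0⊕1⊕1⊕1 = 0
s4 (pos 4,5,6,7,12,13,14,15): 0⊕0⊕0⊕0⊕0⊕1⊕1⊕1 = 1
s8 (pos 8,9,10,11,12,13,14,15): 0⊕1⊕0⊕1⊕0⊕1⊕1⊕1 = 1
Syndrome s8…s1 = 1101 → error at position 13.
Flip position 13: 001000001010111 → 001000001010011

001000001010011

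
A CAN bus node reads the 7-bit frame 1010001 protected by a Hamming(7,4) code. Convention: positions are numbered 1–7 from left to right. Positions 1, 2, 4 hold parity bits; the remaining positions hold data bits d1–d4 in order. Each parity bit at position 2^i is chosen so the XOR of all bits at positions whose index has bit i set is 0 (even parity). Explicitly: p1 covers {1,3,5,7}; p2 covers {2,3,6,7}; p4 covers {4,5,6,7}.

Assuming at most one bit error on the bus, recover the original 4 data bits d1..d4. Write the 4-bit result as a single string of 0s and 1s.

1101

s1 (pos 1,3,5,7): 1⊕1⊕0⊕1 = 1
s2 (pos 2,3,6,7): 0⊕1⊕0⊕1 = 0
s4 (pos 4,5,6,7): 0⊕0⊕0⊕1 = 1
Syndrome s4…s1 = 101 → error at position 5.
Flip position 5: 1010001 → 1010101
Read data bits from positions 3,5,6,7: 1101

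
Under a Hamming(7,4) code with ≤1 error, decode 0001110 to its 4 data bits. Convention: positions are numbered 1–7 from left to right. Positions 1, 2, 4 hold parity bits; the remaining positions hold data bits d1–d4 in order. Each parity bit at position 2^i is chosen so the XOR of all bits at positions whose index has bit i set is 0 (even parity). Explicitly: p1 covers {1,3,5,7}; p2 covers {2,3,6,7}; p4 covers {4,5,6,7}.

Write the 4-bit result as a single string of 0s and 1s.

0111

s1 (pos 1,3,5,7): 0⊕0⊕1⊕0 = 1
s2 (pos 2,3,6,7): 0⊕0⊕1⊕0 = 1
s4 (pos 4,5,6,7): 1⊕1⊕1⊕0 = 1
Syndrome s4…s1 = 111 → error at position 7.
Flip position 7: 0001110 → 0001111
Read data bits from positions 3,5,6,7: 0111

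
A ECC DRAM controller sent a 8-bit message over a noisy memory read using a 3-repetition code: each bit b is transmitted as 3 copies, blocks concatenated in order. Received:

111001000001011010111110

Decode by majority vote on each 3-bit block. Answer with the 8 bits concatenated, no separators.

10001011

Block 1 (111): 3 ones → 1
Block 2 (001): 1 one → 0
Block 3 (000): 0 ones → 0
Block 4 (001): 1 one → 0
Block 5 (011): 2 ones → 1
Block 6 (010): 1 one → 0
Block 7 (111): 3 ones → 1
Block 8 (110): 2 ones → 1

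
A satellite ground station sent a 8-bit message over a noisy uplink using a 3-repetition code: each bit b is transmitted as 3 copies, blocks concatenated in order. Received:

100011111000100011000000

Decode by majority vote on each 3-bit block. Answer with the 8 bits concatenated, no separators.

01100100

Block 1 (100): 1 one → 0
Block 2 (011): 2 ones → 1
Block 3 (111): 3 ones → 1
Block 4 (000): 0 ones → 0
Block 5 (100): 1 one → 0
Block 6 (011): 2 ones → 1
Block 7 (000): 0 ones → 0
Block 8 (000): 0 ones → 0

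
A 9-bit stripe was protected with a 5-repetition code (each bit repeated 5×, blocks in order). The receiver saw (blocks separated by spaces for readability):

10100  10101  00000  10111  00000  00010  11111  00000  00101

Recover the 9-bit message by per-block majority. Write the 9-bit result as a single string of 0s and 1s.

010100100

Block 1 (10100): 2 ones → 0
Block 2 (10101): 3 ones → 1
Block 3 (00000): 0 ones → 0
Block 4 (10111): 4 ones → 1
Block 5 (00000): 0 ones → 0
Block 6 (00010): 1 one → 0
Block 7 (11111): 5 ones → 1
Block 8 (00000): 0 ones → 0
Block 9 (00101): 2 ones → 0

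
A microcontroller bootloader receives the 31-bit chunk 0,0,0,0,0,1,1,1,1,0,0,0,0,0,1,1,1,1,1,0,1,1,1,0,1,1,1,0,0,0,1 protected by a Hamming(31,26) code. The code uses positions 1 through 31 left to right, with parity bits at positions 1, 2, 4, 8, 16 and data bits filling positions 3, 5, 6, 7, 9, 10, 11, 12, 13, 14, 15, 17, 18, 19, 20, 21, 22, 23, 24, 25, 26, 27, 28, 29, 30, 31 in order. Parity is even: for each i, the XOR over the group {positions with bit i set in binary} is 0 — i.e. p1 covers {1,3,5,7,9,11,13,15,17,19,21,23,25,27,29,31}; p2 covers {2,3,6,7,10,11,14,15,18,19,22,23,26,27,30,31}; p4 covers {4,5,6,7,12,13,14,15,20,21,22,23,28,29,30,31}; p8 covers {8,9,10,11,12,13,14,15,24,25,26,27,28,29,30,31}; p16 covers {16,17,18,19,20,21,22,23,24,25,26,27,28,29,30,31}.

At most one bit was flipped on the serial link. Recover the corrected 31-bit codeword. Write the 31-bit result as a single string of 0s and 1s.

s1 (pos 1,3,5,7,9,11,13,15,17,19,21,23,25,27,29,31): 0⊕0⊕0⊕1⊕1⊕0⊕0⊕1⊕1⊕1⊕1⊕1⊕1⊕1⊕0⊕1 = 0
s2 (pos 2,3,6,7,10,11,14,15,18,19,22,23,26,27,30,31): 0⊕0⊕1⊕1⊕0⊕0⊕0⊕1⊕1⊕1⊕1⊕1⊕1⊕1⊕0⊕1 = 0
s4 (pos 4,5,6,7,12,13,14,15,20,21,22,23,28,29,30,31): 0⊕0⊕1⊕1⊕0⊕0⊕0⊕1⊕0⊕1⊕1⊕1⊕0⊕0⊕0⊕1 = 1
s8 (pos 8,9,10,11,12,13,14,15,24,25,26,27,28,29,30,31): 1⊕1⊕0⊕0⊕0⊕0⊕0⊕1⊕0⊕1⊕1⊕1⊕0⊕0⊕0⊕1 = 1
s16 (pos 16,17,18,19,20,21,22,23,24,25,26,27,28,29,30,31): 1⊕1⊕1⊕1⊕0⊕1⊕1⊕1⊕0⊕1⊕1⊕1⊕0⊕0⊕0⊕1 = 1
Syndrome s16…s1 = 11100 → error at position 28.
Flip position 28: 0000011110000011111011101110001 → 0000011110000011111011101111001

0000011110000011111011101111001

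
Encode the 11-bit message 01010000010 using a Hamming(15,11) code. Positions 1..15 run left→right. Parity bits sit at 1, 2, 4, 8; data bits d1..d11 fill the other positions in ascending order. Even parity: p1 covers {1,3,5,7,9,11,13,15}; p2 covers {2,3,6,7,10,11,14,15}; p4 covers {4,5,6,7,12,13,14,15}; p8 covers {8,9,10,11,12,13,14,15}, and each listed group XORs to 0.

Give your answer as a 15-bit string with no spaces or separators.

000110110000010

Place data at non-parity positions: p1 p2 0 p4 1 0 1 p8 0 0 0 0 0 1 0
p1 (pos 1,3,5,7,9,11,13,15): XOR of data positions = 0⊕1⊕1⊕0⊕0⊕0⊕0 = 0
p2 (pos 2,3,6,7,10,11,14,15): XOR of data positions = 0⊕0⊕1⊕0⊕0⊕1⊕0 = 0
p4 (pos 4,5,6,7,12,13,14,15): XOR of data positions = 1⊕0⊕1⊕0⊕0⊕1⊕0 = 1
p8 (pos 8,9,10,11,12,13,14,15): XOR of data positions = 0⊕0⊕0⊕0⊕0⊕1⊕0 = 1
Codeword: 000110110000010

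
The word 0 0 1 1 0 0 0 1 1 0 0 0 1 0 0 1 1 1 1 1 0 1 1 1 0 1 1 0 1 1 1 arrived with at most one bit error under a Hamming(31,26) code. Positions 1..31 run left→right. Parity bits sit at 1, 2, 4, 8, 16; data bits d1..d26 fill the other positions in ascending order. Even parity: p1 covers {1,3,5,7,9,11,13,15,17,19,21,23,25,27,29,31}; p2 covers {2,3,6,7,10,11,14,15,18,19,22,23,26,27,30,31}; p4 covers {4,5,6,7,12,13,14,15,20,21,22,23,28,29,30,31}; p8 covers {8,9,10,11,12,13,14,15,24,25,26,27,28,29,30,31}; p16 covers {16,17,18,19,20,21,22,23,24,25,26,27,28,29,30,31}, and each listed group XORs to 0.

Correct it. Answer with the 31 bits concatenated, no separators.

s1 (pos 1,3,5,7,9,11,13,15,17,19,21,23,25,27,29,31): 0⊕1⊕0⊕0⊕1⊕0⊕1⊕0⊕1⊕1⊕0⊕1⊕0⊕1⊕1⊕1 = 1
s2 (pos 2,3,6,7,10,11,14,15,18,19,22,23,26,27,30,31): 0⊕1⊕0⊕0⊕0⊕0⊕0⊕0⊕1⊕1⊕1⊕1⊕1⊕1⊕1⊕1 = 1
s4 (pos 4,5,6,7,12,13,14,15,20,21,22,23,28,29,30,31): 1⊕0⊕0⊕0⊕0⊕1⊕0⊕0⊕1⊕0⊕1⊕1⊕0⊕1⊕1⊕1 = 0
s8 (pos 8,9,10,11,12,13,14,15,24,25,26,27,28,29,30,31): 1⊕1⊕0⊕0⊕0⊕1⊕0⊕0⊕1⊕0⊕1⊕1⊕0⊕1⊕1⊕1 = 1
s16 (pos 16,17,18,19,20,21,22,23,24,25,26,27,28,29,30,31): 1⊕1⊕1⊕1⊕1⊕0⊕1⊕1⊕1⊕0⊕1⊕1⊕0⊕1⊕1⊕1 = 1
Syndrome s16…s1 = 11011 → error at position 27.
Flip position 27: 0011000110001001111101110110111 → 0011000110001001111101110100111

0011000110001001111101110100111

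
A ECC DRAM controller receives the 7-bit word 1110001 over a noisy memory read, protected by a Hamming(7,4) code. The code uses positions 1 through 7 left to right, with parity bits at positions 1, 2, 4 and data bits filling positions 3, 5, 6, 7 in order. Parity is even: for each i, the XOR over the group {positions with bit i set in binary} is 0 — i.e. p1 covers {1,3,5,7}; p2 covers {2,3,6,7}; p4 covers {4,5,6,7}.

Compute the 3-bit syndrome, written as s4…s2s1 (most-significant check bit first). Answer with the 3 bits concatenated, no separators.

s1 (pos 1,3,5,7): 1⊕1⊕0⊕1 = 1
s2 (pos 2,3,6,7): 1⊕1⊕0⊕1 = 1
s4 (pos 4,5,6,7): 0⊕0⊕0⊕1 = 1
Syndrome s4…s1 = 111 → error at position 7.

111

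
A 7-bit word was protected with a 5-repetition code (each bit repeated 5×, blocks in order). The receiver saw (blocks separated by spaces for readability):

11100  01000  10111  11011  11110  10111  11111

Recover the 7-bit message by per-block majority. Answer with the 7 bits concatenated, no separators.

Block 1 (11100): 3 ones → 1
Block 2 (01000): 1 one → 0
Block 3 (10111): 4 ones → 1
Block 4 (11011): 4 ones → 1
Block 5 (11110): 4 ones → 1
Block 6 (10111): 4 ones → 1
Block 7 (11111): 5 ones → 1

1011111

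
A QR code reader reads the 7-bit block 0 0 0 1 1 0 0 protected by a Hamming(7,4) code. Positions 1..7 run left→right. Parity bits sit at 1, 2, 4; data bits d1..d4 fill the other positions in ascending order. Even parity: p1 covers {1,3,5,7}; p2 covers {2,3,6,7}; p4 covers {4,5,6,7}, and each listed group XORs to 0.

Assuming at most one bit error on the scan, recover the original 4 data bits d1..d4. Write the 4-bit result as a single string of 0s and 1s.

0100

s1 (pos 1,3,5,7): 0⊕0⊕1⊕0 = 1
s2 (pos 2,3,6,7): 0⊕0⊕0⊕0 = 0
s4 (pos 4,5,6,7): 1⊕1⊕0⊕0 = 0
Syndrome s4…s1 = 001 → error at position 1.
Flip position 1: 0001100 → 1001100
Read data bits from positions 3,5,6,7: 0100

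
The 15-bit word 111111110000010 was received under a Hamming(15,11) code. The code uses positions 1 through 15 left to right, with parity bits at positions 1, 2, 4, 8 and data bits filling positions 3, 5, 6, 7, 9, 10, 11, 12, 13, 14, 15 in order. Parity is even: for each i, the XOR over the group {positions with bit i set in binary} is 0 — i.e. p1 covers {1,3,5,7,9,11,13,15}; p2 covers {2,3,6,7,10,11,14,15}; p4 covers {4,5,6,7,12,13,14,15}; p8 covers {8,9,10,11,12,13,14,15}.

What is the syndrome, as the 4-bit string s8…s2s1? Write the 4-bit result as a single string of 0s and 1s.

s1 (pos 1,3,5,7,9,11,13,15): 1⊕1⊕1⊕1⊕0⊕0⊕0⊕0 = 0
s2 (pos 2,3,6,7,10,11,14,15): 1⊕1⊕1⊕1⊕0⊕0⊕1⊕0 = 1
s4 (pos 4,5,6,7,12,13,14,15): 1⊕1⊕1⊕1⊕0⊕0⊕1⊕0 = 1
s8 (pos 8,9,10,11,12,13,14,15): 1⊕0⊕0⊕0⊕0⊕0⊕1⊕0 = 0
Syndrome s8…s1 = 0110 → error at position 6.

0110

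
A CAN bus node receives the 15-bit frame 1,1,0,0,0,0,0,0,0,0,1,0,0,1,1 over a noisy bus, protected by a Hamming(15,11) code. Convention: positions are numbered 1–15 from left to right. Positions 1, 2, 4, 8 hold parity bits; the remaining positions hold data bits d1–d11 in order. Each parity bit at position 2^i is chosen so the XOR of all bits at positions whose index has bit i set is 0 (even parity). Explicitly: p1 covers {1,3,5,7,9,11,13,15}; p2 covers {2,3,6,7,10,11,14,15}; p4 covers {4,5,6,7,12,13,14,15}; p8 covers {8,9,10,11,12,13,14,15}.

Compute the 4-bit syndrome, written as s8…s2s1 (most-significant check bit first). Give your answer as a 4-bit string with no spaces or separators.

s1 (pos 1,3,5,7,9,11,13,15): 1⊕0⊕0⊕0⊕0⊕1⊕0⊕1 = 1
s2 (pos 2,3,6,7,10,11,14,15): 1⊕0⊕0⊕0⊕0⊕1⊕1⊕1 = 0
s4 (pos 4,5,6,7,12,13,14,15): 0⊕0⊕0⊕0⊕0⊕0⊕1⊕1 = 0
s8 (pos 8,9,10,11,12,13,14,15): 0⊕0⊕0⊕1⊕0⊕0⊕1⊕1 = 1
Syndrome s8…s1 = 1001 → error at position 9.

1001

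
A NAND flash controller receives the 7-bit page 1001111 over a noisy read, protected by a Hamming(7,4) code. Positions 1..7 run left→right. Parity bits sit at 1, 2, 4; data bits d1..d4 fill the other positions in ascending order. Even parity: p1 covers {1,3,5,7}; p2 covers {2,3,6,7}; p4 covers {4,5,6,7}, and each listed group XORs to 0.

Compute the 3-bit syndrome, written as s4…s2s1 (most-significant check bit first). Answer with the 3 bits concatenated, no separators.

s1 (pos 1,3,5,7): 1⊕0⊕1⊕1 = 1
s2 (pos 2,3,6,7): 0⊕0⊕1⊕1 = 0
s4 (pos 4,5,6,7): 1⊕1⊕1⊕1 = 0
Syndrome s4…s1 = 001 → error at position 1.

001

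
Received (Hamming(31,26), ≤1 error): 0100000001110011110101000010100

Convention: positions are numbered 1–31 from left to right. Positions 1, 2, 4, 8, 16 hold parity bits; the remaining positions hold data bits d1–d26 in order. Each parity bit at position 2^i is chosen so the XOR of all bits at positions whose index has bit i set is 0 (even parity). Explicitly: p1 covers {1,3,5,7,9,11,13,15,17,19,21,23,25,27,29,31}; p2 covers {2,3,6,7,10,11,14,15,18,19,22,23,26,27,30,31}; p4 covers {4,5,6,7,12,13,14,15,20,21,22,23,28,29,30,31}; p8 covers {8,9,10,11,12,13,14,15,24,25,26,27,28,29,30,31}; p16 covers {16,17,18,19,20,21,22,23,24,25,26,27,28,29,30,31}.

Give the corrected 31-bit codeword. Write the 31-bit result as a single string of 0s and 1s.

s1 (pos 1,3,5,7,9,11,13,15,17,19,21,23,25,27,29,31): 0⊕0⊕0⊕0⊕0⊕1⊕0⊕1⊕1⊕0⊕0⊕0⊕0⊕1⊕1⊕0 = 1
s2 (pos 2,3,6,7,10,11,14,15,18,19,22,23,26,27,30,31): 1⊕0⊕0⊕0⊕1⊕1⊕0⊕1⊕1⊕0⊕1⊕0⊕0⊕1⊕0⊕0 = 1
s4 (pos 4,5,6,7,12,13,14,15,20,21,22,23,28,29,30,31): 0⊕0⊕0⊕0⊕1⊕0⊕0⊕1⊕1⊕0⊕1⊕0⊕0⊕1⊕0⊕0 = 1
s8 (pos 8,9,10,11,12,13,14,15,24,25,26,27,28,29,30,31): 0⊕0⊕1⊕1⊕1⊕0⊕0⊕1⊕0⊕0⊕0⊕1⊕0⊕1⊕0⊕0 = 0
s16 (pos 16,17,18,19,20,21,22,23,24,25,26,27,28,29,30,31): 1⊕1⊕1⊕0⊕1⊕0⊕1⊕0⊕0⊕0⊕0⊕1⊕0⊕1⊕0⊕0 = 1
Syndrome s16…s1 = 10111 → error at position 23.
Flip position 23: 0100000001110011110101000010100 → 0100000001110011110101100010100

0100000001110011110101100010100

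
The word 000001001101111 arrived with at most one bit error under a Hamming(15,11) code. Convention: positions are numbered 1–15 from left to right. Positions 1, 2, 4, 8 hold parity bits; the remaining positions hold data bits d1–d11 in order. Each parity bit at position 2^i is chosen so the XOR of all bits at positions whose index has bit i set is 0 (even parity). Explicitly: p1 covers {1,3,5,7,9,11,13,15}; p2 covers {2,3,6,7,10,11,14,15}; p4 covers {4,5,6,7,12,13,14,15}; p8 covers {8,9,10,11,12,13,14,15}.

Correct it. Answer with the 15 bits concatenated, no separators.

s1 (pos 1,3,5,7,9,11,13,15): 0⊕0⊕0⊕0⊕1⊕0⊕1⊕1 = 1
s2 (pos 2,3,6,7,10,11,14,15): 0⊕0⊕1⊕0⊕1⊕0⊕1⊕1 = 0
s4 (pos 4,5,6,7,12,13,14,15): 0⊕0⊕1⊕0⊕1⊕1⊕1⊕1 = 1
s8 (pos 8,9,10,11,12,13,14,15): 0⊕1⊕1⊕0⊕1⊕1⊕1⊕1 = 0
Syndrome s8…s1 = 0101 → error at position 5.
Flip position 5: 000001001101111 → 000011001101111

000011001101111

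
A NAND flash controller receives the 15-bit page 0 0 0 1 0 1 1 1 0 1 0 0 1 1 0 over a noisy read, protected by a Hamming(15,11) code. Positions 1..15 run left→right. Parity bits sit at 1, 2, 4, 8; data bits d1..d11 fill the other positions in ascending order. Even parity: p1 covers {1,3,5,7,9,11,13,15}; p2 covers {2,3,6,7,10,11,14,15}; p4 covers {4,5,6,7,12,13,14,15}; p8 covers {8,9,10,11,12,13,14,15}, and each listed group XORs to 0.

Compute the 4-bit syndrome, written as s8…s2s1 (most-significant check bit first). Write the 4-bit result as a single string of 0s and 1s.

s1 (pos 1,3,5,7,9,11,13,15): 0⊕0⊕0⊕1⊕0⊕0⊕1⊕0 = 0
s2 (pos 2,3,6,7,10,11,14,15): 0⊕0⊕1⊕1⊕1⊕0⊕1⊕0 = 0
s4 (pos 4,5,6,7,12,13,14,15): 1⊕0⊕1⊕1⊕0⊕1⊕1⊕0 = 1
s8 (pos 8,9,10,11,12,13,14,15): 1⊕0⊕1⊕0⊕0⊕1⊕1⊕0 = 0
Syndrome s8…s1 = 0100 → error at position 4.

0100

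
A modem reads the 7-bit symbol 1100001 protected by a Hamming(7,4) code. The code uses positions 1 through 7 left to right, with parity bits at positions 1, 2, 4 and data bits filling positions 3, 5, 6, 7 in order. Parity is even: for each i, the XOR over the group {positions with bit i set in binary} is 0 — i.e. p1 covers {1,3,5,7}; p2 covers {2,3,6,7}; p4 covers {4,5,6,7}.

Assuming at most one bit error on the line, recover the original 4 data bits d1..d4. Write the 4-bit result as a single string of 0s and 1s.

s1 (pos 1,3,5,7): 1⊕0⊕0⊕1 = 0
s2 (pos 2,3,6,7): 1⊕0⊕0⊕1 = 0
s4 (pos 4,5,6,7): 0⊕0⊕0⊕1 = 1
Syndrome s4…s1 = 100 → error at position 4.
Flip position 4: 1100001 → 1101001
Read data bits from positions 3,5,6,7: 0001

0001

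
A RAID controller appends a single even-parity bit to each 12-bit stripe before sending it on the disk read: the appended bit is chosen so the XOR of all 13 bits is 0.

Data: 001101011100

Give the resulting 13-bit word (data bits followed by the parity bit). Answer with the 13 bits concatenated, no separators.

0011010111000

XOR of the 12 data bits: 0⊕0⊕1⊕1⊕0⊕1⊕0⊕1⊕1⊕1⊕0⊕0 = 0
Parity bit = 0 (so all 13 bits XOR to 0).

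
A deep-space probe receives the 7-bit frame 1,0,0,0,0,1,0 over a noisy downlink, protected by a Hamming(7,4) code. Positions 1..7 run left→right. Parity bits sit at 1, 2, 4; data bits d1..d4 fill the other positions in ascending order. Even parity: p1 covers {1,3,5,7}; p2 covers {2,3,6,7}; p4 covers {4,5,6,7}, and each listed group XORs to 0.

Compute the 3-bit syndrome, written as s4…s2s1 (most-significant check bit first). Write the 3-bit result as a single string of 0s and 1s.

s1 (pos 1,3,5,7): 1⊕0⊕0⊕0 = 1
s2 (pos 2,3,6,7): 0⊕0⊕1⊕0 = 1
s4 (pos 4,5,6,7): 0⊕0⊕1⊕0 = 1
Syndrome s4…s1 = 111 → error at position 7.

111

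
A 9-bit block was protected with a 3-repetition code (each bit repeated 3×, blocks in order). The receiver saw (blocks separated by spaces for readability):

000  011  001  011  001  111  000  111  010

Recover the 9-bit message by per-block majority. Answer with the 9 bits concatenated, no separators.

010101010

Block 1 (000): 0 ones → 0
Block 2 (011): 2 ones → 1
Block 3 (001): 1 one → 0
Block 4 (011): 2 ones → 1
Block 5 (001): 1 one → 0
Block 6 (111): 3 ones → 1
Block 7 (000): 0 ones → 0
Block 8 (111): 3 ones → 1
Block 9 (010): 1 one → 0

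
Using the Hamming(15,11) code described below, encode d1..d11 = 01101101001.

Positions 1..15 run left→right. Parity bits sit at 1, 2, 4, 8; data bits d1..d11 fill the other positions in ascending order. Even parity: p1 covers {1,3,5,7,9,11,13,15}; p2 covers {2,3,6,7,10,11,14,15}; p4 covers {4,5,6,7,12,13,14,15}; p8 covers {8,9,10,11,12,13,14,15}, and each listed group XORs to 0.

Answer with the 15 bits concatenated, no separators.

110011001101001

Place data at non-parity positions: p1 p2 0 p4 1 1 0 p8 1 1 0 1 0 0 1
p1 (pos 1,3,5,7,9,11,13,15): XOR of data positions = 0⊕1⊕0⊕1⊕0⊕0⊕1 = 1
p2 (pos 2,3,6,7,10,11,14,15): XOR of data positions = 0⊕1⊕0⊕1⊕0⊕0⊕1 = 1
p4 (pos 4,5,6,7,12,13,14,15): XOR of data positions = 1⊕1⊕0⊕1⊕0⊕0⊕1 = 0
p8 (pos 8,9,10,11,12,13,14,15): XOR of data positions = 1⊕1⊕0⊕1⊕0⊕0⊕1 = 0
Codeword: 110011001101001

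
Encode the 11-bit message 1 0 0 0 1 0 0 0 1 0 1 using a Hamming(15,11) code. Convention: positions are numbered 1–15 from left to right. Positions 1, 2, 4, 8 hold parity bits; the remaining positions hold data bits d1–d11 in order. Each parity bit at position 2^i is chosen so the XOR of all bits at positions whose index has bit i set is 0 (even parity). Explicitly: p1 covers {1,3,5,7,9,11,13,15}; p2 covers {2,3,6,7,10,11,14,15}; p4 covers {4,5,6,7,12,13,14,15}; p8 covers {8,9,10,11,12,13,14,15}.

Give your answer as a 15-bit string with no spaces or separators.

001000011000101

Place data at non-parity positions: p1 p2 1 p4 0 0 0 p8 1 0 0 0 1 0 1
p1 (pos 1,3,5,7,9,11,13,15): XOR of data positions = 1⊕0⊕0⊕1⊕0⊕1⊕1 = 0
p2 (pos 2,3,6,7,10,11,14,15): XOR of data positions = 1⊕0⊕0⊕0⊕0⊕0⊕1 = 0
p4 (pos 4,5,6,7,12,13,14,15): XOR of data positions = 0⊕0⊕0⊕0⊕1⊕0⊕1 = 0
p8 (pos 8,9,10,11,12,13,14,15): XOR of data positions = 1⊕0⊕0⊕0⊕1⊕0⊕1 = 1
Codeword: 001000011000101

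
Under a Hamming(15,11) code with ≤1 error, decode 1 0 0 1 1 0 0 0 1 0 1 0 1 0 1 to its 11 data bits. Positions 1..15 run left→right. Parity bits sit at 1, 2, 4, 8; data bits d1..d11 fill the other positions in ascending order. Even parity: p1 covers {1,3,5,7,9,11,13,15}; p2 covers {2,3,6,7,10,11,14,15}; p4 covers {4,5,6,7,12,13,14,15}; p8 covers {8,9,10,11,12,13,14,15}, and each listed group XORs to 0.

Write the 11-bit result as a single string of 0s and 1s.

01001010101

s1 (pos 1,3,5,7,9,11,13,15): 1⊕0⊕1⊕0⊕1⊕1⊕1⊕1 = 0
s2 (pos 2,3,6,7,10,11,14,15): 0⊕0⊕0⊕0⊕0⊕1⊕0⊕1 = 0
s4 (pos 4,5,6,7,12,13,14,15): 1⊕1⊕0⊕0⊕0⊕1⊕0⊕1 = 0
s8 (pos 8,9,10,11,12,13,14,15): 0⊕1⊕0⊕1⊕0⊕1⊕0⊕1 = 0
Syndrome s8…s1 = 0000 → no error.
Read data bits from positions 3,5,6,7,9,10,11,12,13,14,15: 01001010101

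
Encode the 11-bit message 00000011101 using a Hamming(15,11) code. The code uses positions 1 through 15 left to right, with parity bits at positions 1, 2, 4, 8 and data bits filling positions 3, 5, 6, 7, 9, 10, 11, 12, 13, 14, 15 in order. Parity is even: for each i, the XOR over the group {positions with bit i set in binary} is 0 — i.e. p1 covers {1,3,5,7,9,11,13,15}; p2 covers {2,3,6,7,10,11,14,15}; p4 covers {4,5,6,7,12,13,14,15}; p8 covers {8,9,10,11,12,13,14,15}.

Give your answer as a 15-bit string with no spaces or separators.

Place data at non-parity positions: p1 p2 0 p4 0 0 0 p8 0 0 1 1 1 0 1
p1 (pos 1,3,5,7,9,11,13,15): XOR of data positions = 0⊕0⊕0⊕0⊕1⊕1⊕1 = 1
p2 (pos 2,3,6,7,10,11,14,15): XOR of data positions = 0⊕0⊕0⊕0⊕1⊕0⊕1 = 0
p4 (pos 4,5,6,7,12,13,14,15): XOR of data positions = 0⊕0⊕0⊕1⊕1⊕0⊕1 = 1
p8 (pos 8,9,10,11,12,13,14,15): XOR of data positions = 0⊕0⊕1⊕1⊕1⊕0⊕1 = 0
Codeword: 100100000011101

100100000011101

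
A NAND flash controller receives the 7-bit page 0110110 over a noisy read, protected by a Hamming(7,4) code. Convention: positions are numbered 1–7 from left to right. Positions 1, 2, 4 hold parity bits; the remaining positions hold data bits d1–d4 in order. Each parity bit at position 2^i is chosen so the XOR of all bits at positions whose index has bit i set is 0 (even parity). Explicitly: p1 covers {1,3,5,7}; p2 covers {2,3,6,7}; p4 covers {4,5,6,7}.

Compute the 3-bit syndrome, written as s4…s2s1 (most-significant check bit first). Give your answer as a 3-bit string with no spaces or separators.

010

s1 (pos 1,3,5,7): 0⊕1⊕1⊕0 = 0
s2 (pos 2,3,6,7): 1⊕1⊕1⊕0 = 1
s4 (pos 4,5,6,7): 0⊕1⊕1⊕0 = 0
Syndrome s4…s1 = 010 → error at position 2.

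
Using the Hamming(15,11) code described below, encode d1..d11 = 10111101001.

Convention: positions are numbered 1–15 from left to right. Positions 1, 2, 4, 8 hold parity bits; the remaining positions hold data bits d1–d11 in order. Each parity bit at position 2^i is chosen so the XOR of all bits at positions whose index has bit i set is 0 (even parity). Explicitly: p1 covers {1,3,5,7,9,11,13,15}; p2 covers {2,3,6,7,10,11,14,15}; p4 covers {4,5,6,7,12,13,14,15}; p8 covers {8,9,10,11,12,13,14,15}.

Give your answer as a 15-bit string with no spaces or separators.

Place data at non-parity positions: p1 p2 1 p4 0 1 1 p8 1 1 0 1 0 0 1
p1 (pos 1,3,5,7,9,11,13,15): XOR of data positions = 1⊕0⊕1⊕1⊕0⊕0⊕1 = 0
p2 (pos 2,3,6,7,10,11,14,15): XOR of data positions = 1⊕1⊕1⊕1⊕0⊕0⊕1 = 1
p4 (pos 4,5,6,7,12,13,14,15): XOR of data positions = 0⊕1⊕1⊕1⊕0⊕0⊕1 = 0
p8 (pos 8,9,10,11,12,13,14,15): XOR of data positions = 1⊕1⊕0⊕1⊕0⊕0⊕1 = 0
Codeword: 011001101101001

011001101101001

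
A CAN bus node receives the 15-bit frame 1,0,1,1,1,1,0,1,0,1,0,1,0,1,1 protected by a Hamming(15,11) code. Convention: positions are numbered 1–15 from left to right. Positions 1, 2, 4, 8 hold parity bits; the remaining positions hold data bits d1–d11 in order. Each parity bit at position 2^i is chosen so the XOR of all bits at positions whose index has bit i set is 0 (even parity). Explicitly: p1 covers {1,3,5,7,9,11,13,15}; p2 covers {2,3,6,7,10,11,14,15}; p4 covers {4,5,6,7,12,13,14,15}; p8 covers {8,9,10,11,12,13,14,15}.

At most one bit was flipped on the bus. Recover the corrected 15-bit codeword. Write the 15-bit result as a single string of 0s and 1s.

101111010001011

s1 (pos 1,3,5,7,9,11,13,15): 1⊕1⊕1⊕0⊕0⊕0⊕0⊕1 = 0
s2 (pos 2,3,6,7,10,11,14,15): 0⊕1⊕1⊕0⊕1⊕0⊕1⊕1 = 1
s4 (pos 4,5,6,7,12,13,14,15): 1⊕1⊕1⊕0⊕1⊕0⊕1⊕1 = 0
s8 (pos 8,9,10,11,12,13,14,15): 1⊕0⊕1⊕0⊕1⊕0⊕1⊕1 = 1
Syndrome s8…s1 = 1010 → error at position 10.
Flip position 10: 101111010101011 → 101111010001011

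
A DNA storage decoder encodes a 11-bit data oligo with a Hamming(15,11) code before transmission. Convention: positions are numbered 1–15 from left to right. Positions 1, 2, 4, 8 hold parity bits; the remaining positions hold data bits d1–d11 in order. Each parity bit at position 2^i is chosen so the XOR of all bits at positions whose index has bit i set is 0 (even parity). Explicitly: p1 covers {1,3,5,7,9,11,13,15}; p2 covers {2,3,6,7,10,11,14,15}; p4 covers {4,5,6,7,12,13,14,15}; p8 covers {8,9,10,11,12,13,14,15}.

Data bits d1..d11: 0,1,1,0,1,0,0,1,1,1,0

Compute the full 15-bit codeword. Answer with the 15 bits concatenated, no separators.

100111001001110

Place data at non-parity positions: p1 p2 0 p4 1 1 0 p8 1 0 0 1 1 1 0
p1 (pos 1,3,5,7,9,11,13,15): XOR of data positions = 0⊕1⊕0⊕1⊕0⊕1⊕0 = 1
p2 (pos 2,3,6,7,10,11,14,15): XOR of data positions = 0⊕1⊕0⊕0⊕0⊕1⊕0 = 0
p4 (pos 4,5,6,7,12,13,14,15): XOR of data positions = 1⊕1⊕0⊕1⊕1⊕1⊕0 = 1
p8 (pos 8,9,10,11,12,13,14,15): XOR of data positions = 1⊕0⊕0⊕1⊕1⊕1⊕0 = 0
Codeword: 100111001001110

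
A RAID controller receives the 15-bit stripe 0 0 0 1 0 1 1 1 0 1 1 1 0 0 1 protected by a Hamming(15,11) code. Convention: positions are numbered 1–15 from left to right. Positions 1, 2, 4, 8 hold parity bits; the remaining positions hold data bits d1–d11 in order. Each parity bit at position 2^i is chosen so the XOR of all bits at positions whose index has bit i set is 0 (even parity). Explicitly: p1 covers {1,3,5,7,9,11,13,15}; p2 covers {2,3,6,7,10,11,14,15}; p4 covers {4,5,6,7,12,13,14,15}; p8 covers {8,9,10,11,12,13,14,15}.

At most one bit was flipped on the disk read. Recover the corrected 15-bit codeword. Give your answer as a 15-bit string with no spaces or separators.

s1 (pos 1,3,5,7,9,11,13,15): 0⊕0⊕0⊕1⊕0⊕1⊕0⊕1 = 1
s2 (pos 2,3,6,7,10,11,14,15): 0⊕0⊕1⊕1⊕1⊕1⊕0⊕1 = 1
s4 (pos 4,5,6,7,12,13,14,15): 1⊕0⊕1⊕1⊕1⊕0⊕0⊕1 = 1
s8 (pos 8,9,10,11,12,13,14,15): 1⊕0⊕1⊕1⊕1⊕0⊕0⊕1 = 1
Syndrome s8…s1 = 1111 → error at position 15.
Flip position 15: 000101110111001 → 000101110111000

000101110111000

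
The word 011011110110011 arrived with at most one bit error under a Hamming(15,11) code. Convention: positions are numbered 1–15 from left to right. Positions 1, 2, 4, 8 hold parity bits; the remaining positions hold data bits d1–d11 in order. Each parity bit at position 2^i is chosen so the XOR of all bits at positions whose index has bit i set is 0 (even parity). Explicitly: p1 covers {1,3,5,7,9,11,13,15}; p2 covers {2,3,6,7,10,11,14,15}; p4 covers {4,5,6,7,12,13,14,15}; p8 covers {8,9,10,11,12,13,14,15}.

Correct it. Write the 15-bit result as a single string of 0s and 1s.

011011110110111

s1 (pos 1,3,5,7,9,11,13,15): 0⊕1⊕1⊕1⊕0⊕1⊕0⊕1 = 1
s2 (pos 2,3,6,7,10,11,14,15): 1⊕1⊕1⊕1⊕1⊕1⊕1⊕1 = 0
s4 (pos 4,5,6,7,12,13,14,15): 0⊕1⊕1⊕1⊕0⊕0⊕1⊕1 = 1
s8 (pos 8,9,10,11,12,13,14,15): 1⊕0⊕1⊕1⊕0⊕0⊕1⊕1 = 1
Syndrome s8…s1 = 1101 → error at position 13.
Flip position 13: 011011110110011 → 011011110110111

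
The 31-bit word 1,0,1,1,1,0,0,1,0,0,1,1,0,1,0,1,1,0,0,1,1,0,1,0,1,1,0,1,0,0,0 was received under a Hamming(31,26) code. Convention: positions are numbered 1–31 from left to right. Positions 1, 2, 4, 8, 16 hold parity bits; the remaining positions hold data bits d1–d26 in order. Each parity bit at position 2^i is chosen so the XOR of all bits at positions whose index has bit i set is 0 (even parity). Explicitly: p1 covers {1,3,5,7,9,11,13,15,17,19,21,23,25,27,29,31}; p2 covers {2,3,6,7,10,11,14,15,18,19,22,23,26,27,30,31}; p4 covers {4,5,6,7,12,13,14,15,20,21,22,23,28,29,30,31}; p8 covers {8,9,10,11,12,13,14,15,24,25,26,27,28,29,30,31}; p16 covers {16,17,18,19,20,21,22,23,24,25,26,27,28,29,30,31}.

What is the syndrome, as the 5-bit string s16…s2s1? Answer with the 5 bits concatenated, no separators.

s1 (pos 1,3,5,7,9,11,13,15,17,19,21,23,25,27,29,31): 1⊕1⊕1⊕0⊕0⊕1⊕0⊕0⊕1⊕0⊕1⊕1⊕1⊕0⊕0⊕0 = 0
s2 (pos 2,3,6,7,10,11,14,15,18,19,22,23,26,27,30,31): 0⊕1⊕0⊕0⊕0⊕1⊕1⊕0⊕0⊕0⊕0⊕1⊕1⊕0⊕0⊕0 = 1
s4 (pos 4,5,6,7,12,13,14,15,20,21,22,23,28,29,30,31): 1⊕1⊕0⊕0⊕1⊕0⊕1⊕0⊕1⊕1⊕0⊕1⊕1⊕0⊕0⊕0 = 0
s8 (pos 8,9,10,11,12,13,14,15,24,25,26,27,28,29,30,31): 1⊕0⊕0⊕1⊕1⊕0⊕1⊕0⊕0⊕1⊕1⊕0⊕1⊕0⊕0⊕0 = 1
s16 (pos 16,17,18,19,20,21,22,23,24,25,26,27,28,29,30,31): 1⊕1⊕0⊕0⊕1⊕1⊕0⊕1⊕0⊕1⊕1⊕0⊕1⊕0⊕0⊕0 = 0
Syndrome s16…s1 = 01010 → error at position 10.

01010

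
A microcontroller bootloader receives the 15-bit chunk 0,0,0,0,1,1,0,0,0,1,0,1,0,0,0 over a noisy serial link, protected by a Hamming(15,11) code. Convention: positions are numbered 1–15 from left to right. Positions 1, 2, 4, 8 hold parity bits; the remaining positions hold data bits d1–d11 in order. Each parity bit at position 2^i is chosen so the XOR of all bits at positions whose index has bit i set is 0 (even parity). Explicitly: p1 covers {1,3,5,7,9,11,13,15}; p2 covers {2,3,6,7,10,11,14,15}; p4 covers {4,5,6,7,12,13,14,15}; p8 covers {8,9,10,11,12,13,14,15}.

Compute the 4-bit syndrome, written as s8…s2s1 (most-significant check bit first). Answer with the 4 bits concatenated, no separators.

s1 (pos 1,3,5,7,9,11,13,15): 0⊕0⊕1⊕0⊕0⊕0⊕0⊕0 = 1
s2 (pos 2,3,6,7,10,11,14,15): 0⊕0⊕1⊕0⊕1⊕0⊕0⊕0 = 0
s4 (pos 4,5,6,7,12,13,14,15): 0⊕1⊕1⊕0⊕1⊕0⊕0⊕0 = 1
s8 (pos 8,9,10,11,12,13,14,15): 0⊕0⊕1⊕0⊕1⊕0⊕0⊕0 = 0
Syndrome s8…s1 = 0101 → error at position 5.

0101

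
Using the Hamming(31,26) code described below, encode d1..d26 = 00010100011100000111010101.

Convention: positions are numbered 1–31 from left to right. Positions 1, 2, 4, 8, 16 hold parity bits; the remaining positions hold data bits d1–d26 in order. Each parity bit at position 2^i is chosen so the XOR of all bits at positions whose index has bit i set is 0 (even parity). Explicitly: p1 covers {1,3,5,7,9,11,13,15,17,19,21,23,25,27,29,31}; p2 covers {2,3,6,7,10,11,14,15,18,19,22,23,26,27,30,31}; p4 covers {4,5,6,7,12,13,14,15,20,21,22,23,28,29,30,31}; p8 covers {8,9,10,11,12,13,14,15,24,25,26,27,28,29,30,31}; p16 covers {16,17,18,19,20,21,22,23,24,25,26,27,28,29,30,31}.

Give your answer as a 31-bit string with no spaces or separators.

0100001001000111100000111010101

Place data at non-parity positions: p1 p2 0 p4 0 0 1 p8 0 1 0 0 0 1 1 p16 1 0 0 0 0 0 1 1 1 0 1 0 1 0 1
p1 (pos 1,3,5,7,9,11,13,15,17,19,21,23,25,27,29,31): XOR of data positions = 0⊕0⊕1⊕0⊕0⊕0⊕1⊕1⊕0⊕0⊕1⊕1⊕1⊕1⊕1 = 0
p2 (pos 2,3,6,7,10,11,14,15,18,19,22,23,26,27,30,31): XOR of data positions = 0⊕0⊕1⊕1⊕0⊕1⊕1⊕0⊕0⊕0⊕1⊕0⊕1⊕0⊕1 = 1
p4 (pos 4,5,6,7,12,13,14,15,20,21,22,23,28,29,30,31): XOR of data positions = 0⊕0⊕1⊕0⊕0⊕1⊕1⊕0⊕0⊕0⊕1⊕0⊕1⊕0⊕1 = 0
p8 (pos 8,9,10,11,12,13,14,15,24,25,26,27,28,29,30,31): XOR of data positions = 0⊕1⊕0⊕0⊕0⊕1⊕1⊕1⊕1⊕0⊕1⊕0⊕1⊕0⊕1 = 0
p16 (pos 16,17,18,19,20,21,22,23,24,25,26,27,28,29,30,31): XOR of data positions = 1⊕0⊕0⊕0⊕0⊕0⊕1⊕1⊕1⊕0⊕1⊕0⊕1⊕0⊕1 = 1
Codeword: 0100001001000111100000111010101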